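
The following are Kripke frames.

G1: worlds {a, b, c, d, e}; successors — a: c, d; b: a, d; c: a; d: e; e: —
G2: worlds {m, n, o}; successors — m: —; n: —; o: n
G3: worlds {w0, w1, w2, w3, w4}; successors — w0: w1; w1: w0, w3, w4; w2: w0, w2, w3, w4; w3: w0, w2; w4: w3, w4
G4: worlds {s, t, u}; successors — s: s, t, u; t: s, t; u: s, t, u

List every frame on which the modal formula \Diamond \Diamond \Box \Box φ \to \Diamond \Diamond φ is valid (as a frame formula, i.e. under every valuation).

G2, G3, G4

Frame correspondent (Sahlqvist): \forall x \forall y (x R^2 y \to \exists w (y R^2 w \wedge x R^2 w)) — i.e. a generalized confluence (Geach) condition.
G1: fails — aR²e but no w with eR²w and aR²w.
G2: ✓.
G3: ✓.
G4: ✓.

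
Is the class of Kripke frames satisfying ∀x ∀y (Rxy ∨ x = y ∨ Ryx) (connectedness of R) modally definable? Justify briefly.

Any modally definable frame class is closed under disjoint unions.
Take 4 disjoint single-world reflexive frames: each is trivially connected, but their disjoint union has 4 worlds with no edge between distinct components, so it is not connected.
So no modal formula (or set of formulas) defines exactly the connected frames.

No — not modally definable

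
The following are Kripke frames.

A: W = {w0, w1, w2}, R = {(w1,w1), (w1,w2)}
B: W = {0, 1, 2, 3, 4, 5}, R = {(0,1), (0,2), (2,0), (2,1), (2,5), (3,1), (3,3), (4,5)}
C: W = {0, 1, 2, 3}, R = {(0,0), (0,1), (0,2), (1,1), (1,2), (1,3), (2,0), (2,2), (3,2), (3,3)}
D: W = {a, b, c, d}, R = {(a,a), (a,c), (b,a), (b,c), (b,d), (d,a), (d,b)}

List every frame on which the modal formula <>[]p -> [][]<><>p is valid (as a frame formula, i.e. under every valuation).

The schema corresponds to a generalized confluence (Geach) condition: forall x forall y forall z ((xRy & x R^2 z) -> exists w (yRw & z R^2 w)).
A: fails — w1Rw1, w1R²w2 but no w with w1Rw and w2R²w.
B: fails — 0R1, 0R²0 but no w with 1Rw and 0R²w.
C: holds.
D: fails — aRa, aR²c but no w with aRw and cR²w.

C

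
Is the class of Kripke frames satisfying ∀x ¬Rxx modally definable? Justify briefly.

No

Modal frame validity is preserved under surjective bounded morphisms.
The 4-cycle (worlds s,t,u,v with s→t→u→v→s) is irreflexive, and the map sending every world to a single reflexive point • is a surjective bounded morphism (forth: every edge maps to (•,•); back: every world has a successor). So any modal formula valid on the 4-cycle is also valid on the reflexive point, which is not irreflexive.
Hence irreflexivity is not modally definable.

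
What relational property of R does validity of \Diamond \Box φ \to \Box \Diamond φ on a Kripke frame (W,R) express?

This is the .2 axiom.
It corresponds to convergence: \forall x \forall y \forall z (Rxy \wedge Rxz \to \exists w (Ryw \wedge Rzw)).

Convergence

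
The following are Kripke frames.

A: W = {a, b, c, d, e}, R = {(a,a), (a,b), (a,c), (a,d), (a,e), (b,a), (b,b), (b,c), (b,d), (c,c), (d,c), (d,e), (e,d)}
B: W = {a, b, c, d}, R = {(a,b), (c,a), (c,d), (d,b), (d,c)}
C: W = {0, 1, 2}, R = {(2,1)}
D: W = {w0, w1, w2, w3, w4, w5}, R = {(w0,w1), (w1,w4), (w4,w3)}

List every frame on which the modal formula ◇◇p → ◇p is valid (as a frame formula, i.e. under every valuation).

C

The schema corresponds to transitivity: ∀x ∀y ∀z (Rxy ∧ Ryz → Rxz).
A: fails — Rde and Red but not Rdd.
B: fails — Rcd and Rdc but not Rcc.
C: condition met.
D: fails — Rw0w1 and Rw1w4 but not Rw0w4.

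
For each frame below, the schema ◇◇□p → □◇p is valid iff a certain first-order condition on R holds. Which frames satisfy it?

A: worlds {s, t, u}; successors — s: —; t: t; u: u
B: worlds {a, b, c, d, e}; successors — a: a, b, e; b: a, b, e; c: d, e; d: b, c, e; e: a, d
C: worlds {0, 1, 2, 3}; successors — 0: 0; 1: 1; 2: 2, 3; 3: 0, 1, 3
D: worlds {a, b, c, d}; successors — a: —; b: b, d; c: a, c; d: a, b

Frame correspondent (Sahlqvist): ∀x ∀y ∀z ((xR²y ∧ xRz) → ∃w (yRw ∧ zRw)) — i.e. a generalized confluence (Geach) condition.
A: condition met.
B: fails — aR²d, aRe but no w with dRw and eRw.
C: fails — 2R²0, 2R2 but no w with 0Rw and 2Rw.
D: fails — bR²a, bRb but no w with aRw and bRw.

A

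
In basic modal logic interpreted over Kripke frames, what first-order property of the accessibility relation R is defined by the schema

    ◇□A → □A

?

This is frame-equivalent to ◇A → □◇A (substitute ¬A for A and contrapose).
Suppose ◇A→□◇A is valid. Take Rxy, Rxz and set V(A)={y}. Then ◇A at x, so □◇A at x, so ◇A at z, so some w with Rzw has A; w=y, i.e. Rzy. By symmetry of the argument, Ryz.
Conversely, on a frame with the Euclidean property the schema holds at every world under every valuation.
Frame condition: ∀x ∀y ∀z (Rxy ∧ Rxz → Ryz).

The Euclidean property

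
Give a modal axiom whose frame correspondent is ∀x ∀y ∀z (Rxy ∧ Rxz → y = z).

The condition is partial functionality. The CD schema ◇q → □q defines it.
Suppose ◇q→□q is valid. Take Rxy, Rxz and set V(q)={y}. Then ◇q at x, so □q at x, so q at z, i.e. z=y.

◇q → □q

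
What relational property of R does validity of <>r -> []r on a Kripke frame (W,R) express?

partial functionality

This is the CD axiom.
It corresponds to partial functionality: forall x forall y forall z (Rxy & Rxz -> y = z).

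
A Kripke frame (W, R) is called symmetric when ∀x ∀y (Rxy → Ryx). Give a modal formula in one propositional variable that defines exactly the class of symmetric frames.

The condition is symmetry. The B schema p → □◇p defines it.
Suppose p→□◇p is valid. Take Rxy and set V(p)={x}. Then p at x, so □◇p at x, so ◇p at y, so some z with Ryz has p; z=x, i.e. Ryx.

p → □◇p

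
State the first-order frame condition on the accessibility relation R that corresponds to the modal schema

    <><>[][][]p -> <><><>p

This is a Sahlqvist (Geach-type) schema ◇^2□^3p → □^0◇^3p.
Minimal-valuation argument: fix x; take any y with xR^2y and any z with xR^0z. Set V(p) to the set of worlds R-reachable from y in exactly 3 steps. Then □^3p holds at y, so the antecedent holds at x; validity forces ◇^3p at z, giving a w with zR^3w and yR^3w.
First-order correspondent: forall x forall y (x R^2 y -> exists w (y R^3 w & x R^3 w)).

forall x forall y (x R^2 y -> exists w (y R^3 w & x R^3 w))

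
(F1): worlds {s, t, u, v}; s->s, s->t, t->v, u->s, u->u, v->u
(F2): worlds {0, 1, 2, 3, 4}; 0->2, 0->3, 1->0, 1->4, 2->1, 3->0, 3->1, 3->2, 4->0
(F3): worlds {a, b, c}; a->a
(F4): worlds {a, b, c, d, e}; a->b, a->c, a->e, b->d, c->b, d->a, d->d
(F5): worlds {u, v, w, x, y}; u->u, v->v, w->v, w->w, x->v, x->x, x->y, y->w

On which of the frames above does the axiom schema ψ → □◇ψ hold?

The schema corresponds to symmetry: ∀x ∀y (Rxy → Ryx).
(F1): fails — Rtv but not Rvt.
(F2): fails — R10 but not R01.
(F3): holds.
(F4): fails — Rab but not Rba.
(F5): fails — Ryw but not Rwy.
Valid on: (F3).

(F3)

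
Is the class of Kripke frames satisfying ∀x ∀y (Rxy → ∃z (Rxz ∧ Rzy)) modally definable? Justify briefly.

This is a Sahlqvist condition; the C4 axiom □□r → □r defines it.
Suppose □□r→□r is valid. Take Rxy and set V(r)={w : xR²w}. Then □□r at x, so □r at x, so r at y, i.e. ∃z(Rxz∧Rzy).

Yes — defined by □□r → □r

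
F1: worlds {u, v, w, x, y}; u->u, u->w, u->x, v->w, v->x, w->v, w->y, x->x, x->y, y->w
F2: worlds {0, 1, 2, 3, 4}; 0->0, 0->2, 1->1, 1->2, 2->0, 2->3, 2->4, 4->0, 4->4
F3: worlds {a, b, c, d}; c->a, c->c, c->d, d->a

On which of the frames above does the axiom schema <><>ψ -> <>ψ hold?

F3

This is the axiom for transitivity; its first-order frame correspondent is forall x forall y forall z (Rxy & Ryz -> Rxz).
F1: fails — Ruw and Rwy but not Ruy.
F2: fails — R02 and R23 but not R03.
F3: ✓.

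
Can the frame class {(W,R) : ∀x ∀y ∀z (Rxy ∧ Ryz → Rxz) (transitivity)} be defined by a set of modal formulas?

This is a Sahlqvist condition; the 4 axiom □p → □□p defines it.
Suppose □p→□□p is valid. Take Rxy, Ryz and set V(p)={w : Rxw}. Then □p at x, so □□p at x, so □p at y, so p at z, i.e. Rxz.

Yes, by □p → □□p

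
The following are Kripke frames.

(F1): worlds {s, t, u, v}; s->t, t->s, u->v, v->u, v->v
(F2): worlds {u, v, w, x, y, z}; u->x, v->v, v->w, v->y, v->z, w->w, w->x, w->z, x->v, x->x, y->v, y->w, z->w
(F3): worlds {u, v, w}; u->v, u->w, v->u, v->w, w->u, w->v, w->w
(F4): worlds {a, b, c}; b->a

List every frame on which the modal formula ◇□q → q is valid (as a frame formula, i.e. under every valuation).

(F1), (F3)

This is the axiom for symmetry; its first-order frame correspondent is ∀x ∀y (Rxy → Ryx).
(F1): ✓.
(F2): fails — Rvz but not Rzv.
(F3): ✓.
(F4): fails — Rba but not Rab.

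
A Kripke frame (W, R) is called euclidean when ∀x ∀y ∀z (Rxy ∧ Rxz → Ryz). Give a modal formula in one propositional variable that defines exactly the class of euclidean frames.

◇r → □◇r

The condition is the Euclidean property. The 5 schema ◇r → □◇r defines it.
Suppose ◇r→□◇r is valid. Take Rxy, Rxz and set V(r)={y}. Then ◇r at x, so □◇r at x, so ◇r at z, so some w with Rzw has r; w=y, i.e. Rzy. By symmetry of the argument, Ryz.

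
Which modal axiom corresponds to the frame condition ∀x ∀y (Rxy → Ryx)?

The condition is symmetry. The B schema r → □◇r defines it.

r → □◇r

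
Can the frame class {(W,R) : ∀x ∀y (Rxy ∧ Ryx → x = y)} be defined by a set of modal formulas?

If a class were modally definable it would be closed under surjective bounded morphisms (Goldblatt–Thomason).
The 8-cycle (worlds s,t,u,v,w,x,y,z with s→t→u→v→w→x→y→z→s) is antisymmetric. Sending even-indexed worlds to s and odd-indexed worlds to t is a surjective bounded morphism onto the two-world frame with s↔t, which is not antisymmetric.
Hence antisymmetry is not modally definable.

Not modally definable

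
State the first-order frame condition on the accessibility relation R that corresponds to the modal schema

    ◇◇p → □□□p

∀x ∀y ∀z ((xR²y ∧ xR³z) → ∃w (y = w ∧ z = w))

This is a Sahlqvist (Geach-type) schema ◇^2□^0p → □^3◇^0p.
Minimal-valuation argument: fix x; take any y with xR^2y and any z with xR^3z. Set V(p) to the set of worlds R-reachable from y in exactly 0 steps. Then □^0p holds at y, so the antecedent holds at x; validity forces ◇^0p at z, giving a w with zR^0w and yR^0w.
First-order correspondent: ∀x ∀y ∀z ((xR²y ∧ xR³z) → ∃w (y = w ∧ z = w)).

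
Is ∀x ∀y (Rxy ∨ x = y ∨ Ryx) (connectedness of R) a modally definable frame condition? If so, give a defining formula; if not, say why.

Not definable by any modal formula

Any modally definable frame class is closed under disjoint unions.
Take 3 disjoint single-world reflexive frames: each is trivially connected, but their disjoint union has 3 worlds with no edge between distinct components, so it is not connected.
So the class is not modally definable.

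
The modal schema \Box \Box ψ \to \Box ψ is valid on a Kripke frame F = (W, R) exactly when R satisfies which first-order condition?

Suppose □□ψ→□ψ is valid. Take Rxy and set V(ψ)={w : xR²w}. Then □□ψ at x, so □ψ at x, so ψ at y, i.e. ∃z(Rxz∧Rzy).

Density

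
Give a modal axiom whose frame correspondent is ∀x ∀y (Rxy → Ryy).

□(□q → q)

The condition is shift-reflexivity. The T□ schema □(□q → q) defines it.
Suppose □(□q→q) is valid. Take Rxy and set V(q)={w : Ryw}. Then at y, □q holds; since □(□q→q) at x, □q→q at y, so q at y, i.e. Ryy.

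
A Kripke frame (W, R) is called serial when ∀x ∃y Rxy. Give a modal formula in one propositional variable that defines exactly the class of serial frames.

□q → ◇q

The condition is seriality. The D schema □q → ◇q defines it.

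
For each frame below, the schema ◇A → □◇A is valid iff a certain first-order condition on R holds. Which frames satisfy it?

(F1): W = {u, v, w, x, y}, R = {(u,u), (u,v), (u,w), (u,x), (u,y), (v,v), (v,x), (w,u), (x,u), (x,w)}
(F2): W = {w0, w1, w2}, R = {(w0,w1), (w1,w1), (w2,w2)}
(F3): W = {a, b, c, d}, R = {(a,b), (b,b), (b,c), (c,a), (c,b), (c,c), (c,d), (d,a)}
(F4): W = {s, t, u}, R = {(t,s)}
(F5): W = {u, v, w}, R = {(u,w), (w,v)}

Frame correspondent (Sahlqvist): ∀x ∀y ∀z (Rxy ∧ Rxz → Ryz) — i.e. the Euclidean property.
(F1): fails — Ruv and Ruw but not Rvw.
(F2): holds.
(F3): fails — Rcd and Rcc but not Rdc.
(F4): fails — Rts and Rts but not Rss.
(F5): fails — Ruw and Ruw but not Rww.
Valid on: (F2).

(F2)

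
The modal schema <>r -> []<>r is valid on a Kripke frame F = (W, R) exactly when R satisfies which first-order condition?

Suppose ◇r→□◇r is valid. Take Rxy, Rxz and set V(r)={y}. Then ◇r at x, so □◇r at x, so ◇r at z, so some w with Rzw has r; w=y, i.e. Rzy. By symmetry of the argument, Ryz.

the Euclidean property: forall x forall y forall z (Rxy & Rxz -> Ryz)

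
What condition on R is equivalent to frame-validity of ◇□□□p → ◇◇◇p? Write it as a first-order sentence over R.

∀x ∀y (xRy → ∃w (yR³w ∧ xR³w))

This is a Sahlqvist (Geach-type) schema ◇^1□^3p → □^0◇^3p.
Minimal-valuation argument: fix x; take any y with xR^1y and any z with xR^0z. Set V(p) to the set of worlds R-reachable from y in exactly 3 steps. Then □^3p holds at y, so the antecedent holds at x; validity forces ◇^3p at z, giving a w with zR^3w and yR^3w.
First-order correspondent: ∀x ∀y (xRy → ∃w (yR³w ∧ xR³w)).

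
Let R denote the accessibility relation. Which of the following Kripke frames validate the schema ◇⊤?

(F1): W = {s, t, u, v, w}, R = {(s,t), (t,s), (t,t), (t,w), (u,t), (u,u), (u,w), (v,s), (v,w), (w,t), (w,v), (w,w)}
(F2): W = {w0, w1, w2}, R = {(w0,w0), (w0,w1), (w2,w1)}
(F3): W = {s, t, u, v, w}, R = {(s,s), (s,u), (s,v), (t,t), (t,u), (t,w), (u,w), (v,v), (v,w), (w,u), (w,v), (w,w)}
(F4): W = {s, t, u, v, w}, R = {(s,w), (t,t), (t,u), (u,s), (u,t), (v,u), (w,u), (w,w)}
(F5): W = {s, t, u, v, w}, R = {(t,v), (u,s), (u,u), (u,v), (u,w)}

Frame correspondent (Sahlqvist): ∀x ∃y Rxy — i.e. seriality.
(F1): holds.
(F2): fails — world w1 has no successor.
(F3): holds.
(F4): holds.
(F5): fails — world s has no successor.

(F1), (F3), (F4)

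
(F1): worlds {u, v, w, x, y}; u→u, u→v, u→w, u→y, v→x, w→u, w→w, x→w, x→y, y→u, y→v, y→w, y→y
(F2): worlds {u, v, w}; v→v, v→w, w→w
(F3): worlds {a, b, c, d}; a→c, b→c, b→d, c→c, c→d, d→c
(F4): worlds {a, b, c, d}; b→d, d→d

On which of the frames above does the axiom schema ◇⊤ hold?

(F1), (F3)

The schema corresponds to seriality: ∀x ∃y Rxy.
(F1): ✓.
(F2): fails — world u has no successor.
(F3): ✓.
(F4): fails — world a has no successor.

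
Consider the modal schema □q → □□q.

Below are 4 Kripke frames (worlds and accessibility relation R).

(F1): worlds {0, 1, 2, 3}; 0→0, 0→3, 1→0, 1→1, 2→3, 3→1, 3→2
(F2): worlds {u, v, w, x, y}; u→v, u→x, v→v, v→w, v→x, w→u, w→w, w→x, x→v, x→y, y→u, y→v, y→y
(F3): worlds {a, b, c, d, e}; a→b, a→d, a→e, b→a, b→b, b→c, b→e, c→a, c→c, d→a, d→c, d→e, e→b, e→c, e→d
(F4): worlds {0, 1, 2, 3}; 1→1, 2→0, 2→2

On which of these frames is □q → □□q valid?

This is the axiom for transitivity; its first-order frame correspondent is ∀x ∀y ∀z (Rxy ∧ Ryz → Rxz).
(F1): fails — R10 and R03 but not R13.
(F2): fails — Ruv and Rvw but not Ruw.
(F3): fails — Reb and Rba but not Rea.
(F4): ✓.

(F4)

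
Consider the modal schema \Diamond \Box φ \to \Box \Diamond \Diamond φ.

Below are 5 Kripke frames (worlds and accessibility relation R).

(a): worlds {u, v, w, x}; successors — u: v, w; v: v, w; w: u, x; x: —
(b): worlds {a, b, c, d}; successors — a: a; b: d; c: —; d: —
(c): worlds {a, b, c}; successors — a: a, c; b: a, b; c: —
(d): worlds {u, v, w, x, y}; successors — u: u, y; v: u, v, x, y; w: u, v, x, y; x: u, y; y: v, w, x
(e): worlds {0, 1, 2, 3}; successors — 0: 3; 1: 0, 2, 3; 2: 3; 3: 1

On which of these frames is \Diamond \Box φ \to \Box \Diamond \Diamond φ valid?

(d)

Frame correspondent (Sahlqvist): \forall x \forall y \forall z ((xRy \wedge xRz) \to \exists w (yRw \wedge z R^2 w)) — i.e. a generalized confluence (Geach) condition.
(a): fails — uRw, uRw but no t with wRt and wR²t.
(b): fails — bRd, bRd but no w with dRw and dR²w.
(c): fails — aRa, aRc but no w with aRw and cR²w.
(d): condition met.
(e): fails — 0R3, 0R3 but no w with 3Rw and 3R²w.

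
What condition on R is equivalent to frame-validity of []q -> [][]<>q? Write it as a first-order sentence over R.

forall x forall z (x R^2 z -> exists w (xRw & zRw))

This is a Sahlqvist (Geach-type) schema ◇^0□^1q → □^2◇^1q.
Minimal-valuation argument: fix x; take any y with xR^0y and any z with xR^2z. Set V(q) to the set of worlds R-reachable from y in exactly 1 step. Then □^1q holds at y, so the antecedent holds at x; validity forces ◇^1q at z, giving a w with zR^1w and yR^1w.
First-order correspondent: forall x forall z (x R^2 z -> exists w (xRw & zRw)).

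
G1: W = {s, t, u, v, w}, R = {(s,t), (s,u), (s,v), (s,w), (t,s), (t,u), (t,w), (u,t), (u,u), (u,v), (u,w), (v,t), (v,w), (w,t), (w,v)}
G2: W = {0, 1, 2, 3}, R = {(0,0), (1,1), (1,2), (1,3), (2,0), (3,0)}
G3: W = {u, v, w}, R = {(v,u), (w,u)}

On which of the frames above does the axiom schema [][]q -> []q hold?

Frame correspondent (Sahlqvist): forall x forall y (Rxy -> exists z (Rxz & Rzy)) — i.e. density.
G1: fails — Rts but no z with Rtz and Rzs.
G2: condition met.
G3: fails — Rvu but no z with Rvz and Rzu.

G2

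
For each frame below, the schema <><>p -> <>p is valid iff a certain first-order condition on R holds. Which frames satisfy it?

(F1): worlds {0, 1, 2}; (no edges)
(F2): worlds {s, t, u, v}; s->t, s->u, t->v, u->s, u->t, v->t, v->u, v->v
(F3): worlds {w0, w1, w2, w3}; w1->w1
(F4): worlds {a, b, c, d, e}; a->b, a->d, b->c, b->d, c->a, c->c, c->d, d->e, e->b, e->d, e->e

This is the axiom for transitivity; its first-order frame correspondent is forall x forall y forall z (Rxy & Ryz -> Rxz).
(F1): holds.
(F2): fails — Rtv and Rvt but not Rtt.
(F3): holds.
(F4): fails — Rbc and Rca but not Rba.
Valid on: (F1), (F3).

(F1), (F3)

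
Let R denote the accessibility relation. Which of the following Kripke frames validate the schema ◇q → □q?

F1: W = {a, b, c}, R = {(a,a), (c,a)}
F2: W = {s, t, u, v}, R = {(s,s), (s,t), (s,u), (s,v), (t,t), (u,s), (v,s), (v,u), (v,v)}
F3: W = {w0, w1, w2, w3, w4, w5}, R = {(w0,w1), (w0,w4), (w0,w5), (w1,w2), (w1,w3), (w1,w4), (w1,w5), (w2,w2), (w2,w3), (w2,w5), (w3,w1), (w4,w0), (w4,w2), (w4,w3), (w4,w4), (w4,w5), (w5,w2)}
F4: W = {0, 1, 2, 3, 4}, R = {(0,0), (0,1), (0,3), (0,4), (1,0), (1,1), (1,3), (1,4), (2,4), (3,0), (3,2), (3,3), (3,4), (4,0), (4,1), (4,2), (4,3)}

Frame correspondent (Sahlqvist): ∀x ∀y ∀z (Rxy ∧ Rxz → y = z) — i.e. partial functionality.
F1: condition met.
F2: fails — s sees both s and t.
F3: fails — w0 sees both w1 and w4.
F4: fails — 0 sees both 0 and 1.
Valid on: F1.

F1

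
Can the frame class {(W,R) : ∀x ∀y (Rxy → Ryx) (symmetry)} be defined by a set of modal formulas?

This is a Sahlqvist condition; the B axiom p → □◇p defines it.
Suppose p→□◇p is valid. Take Rxy and set V(p)={x}. Then p at x, so □◇p at x, so ◇p at y, so some z with Ryz has p; z=x, i.e. Ryx.

Definable; p → □◇p defines it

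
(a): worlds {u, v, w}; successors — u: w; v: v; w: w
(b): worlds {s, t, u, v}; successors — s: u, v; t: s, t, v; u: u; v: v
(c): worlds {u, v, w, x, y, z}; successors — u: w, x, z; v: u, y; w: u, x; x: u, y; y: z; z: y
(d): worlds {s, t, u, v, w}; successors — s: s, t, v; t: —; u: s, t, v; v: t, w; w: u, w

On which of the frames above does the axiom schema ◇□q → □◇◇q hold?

This is the axiom for a generalized confluence (Geach) condition; its first-order frame correspondent is ∀x ∀y ∀z ((xRy ∧ xRz) → ∃w (yRw ∧ zR²w)).
(a): ✓.
(b): fails — sRu, sRv but no w with uRw and vR²w.
(c): fails — uRw, uRz but no t with wRt and zR²t.
(d): fails — sRs, sRt but no w* with sRw* and tR²w*.

(a)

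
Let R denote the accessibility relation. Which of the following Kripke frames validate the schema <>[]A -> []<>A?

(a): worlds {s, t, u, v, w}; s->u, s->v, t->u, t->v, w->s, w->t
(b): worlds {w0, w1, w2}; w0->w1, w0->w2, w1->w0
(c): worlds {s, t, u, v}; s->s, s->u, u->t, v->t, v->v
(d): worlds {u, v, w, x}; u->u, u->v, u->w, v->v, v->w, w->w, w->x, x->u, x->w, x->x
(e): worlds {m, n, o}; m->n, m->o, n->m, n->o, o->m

(d)

This is the axiom for convergence; its first-order frame correspondent is forall x forall y forall z (Rxy & Rxz -> exists w (Ryw & Rzw)).
(a): fails — Rsv and Rsv but v and v have no common successor.
(b): fails — Rw0w1 and Rw0w2 but w1 and w2 have no common successor.
(c): fails — Rsu and Rss but u and s have no common successor.
(d): satisfies the condition.
(e): fails — Rno and Rnm but o and m have no common successor.
Valid on: (d).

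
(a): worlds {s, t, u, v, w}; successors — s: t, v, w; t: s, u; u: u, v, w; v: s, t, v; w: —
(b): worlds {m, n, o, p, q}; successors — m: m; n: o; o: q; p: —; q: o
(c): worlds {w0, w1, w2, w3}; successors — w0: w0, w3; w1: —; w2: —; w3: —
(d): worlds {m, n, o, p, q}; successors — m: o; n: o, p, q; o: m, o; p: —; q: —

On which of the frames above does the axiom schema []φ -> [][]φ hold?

The schema corresponds to transitivity: forall x forall y forall z (Rxy & Ryz -> Rxz).
(a): fails — Ruv and Rvt but not Rut.
(b): fails — Rno and Roq but not Rnq.
(c): ✓.
(d): fails — Rno and Rom but not Rnm.

(c)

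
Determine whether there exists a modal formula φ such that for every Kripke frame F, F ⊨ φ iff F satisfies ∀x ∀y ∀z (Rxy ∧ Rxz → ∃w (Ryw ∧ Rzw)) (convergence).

Yes: it is convergence, defined by the .2 schema ◇□p → □◇p.
Suppose ◇□p→□◇p is valid. Take Rxy, Rxz and set V(p)={w : Ryw}. Then □p at y so ◇□p at x, so □◇p at x, so ◇p at z, giving w with Rzw and Ryw.

Yes, by ◇□p → □◇p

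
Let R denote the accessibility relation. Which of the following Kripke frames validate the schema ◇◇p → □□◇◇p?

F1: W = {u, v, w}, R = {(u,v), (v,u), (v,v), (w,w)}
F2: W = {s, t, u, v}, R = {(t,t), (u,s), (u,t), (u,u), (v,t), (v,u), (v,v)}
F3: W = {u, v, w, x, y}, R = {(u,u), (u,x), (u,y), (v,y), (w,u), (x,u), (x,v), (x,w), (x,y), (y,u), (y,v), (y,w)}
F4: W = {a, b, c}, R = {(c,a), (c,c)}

Frame correspondent (Sahlqvist): ∀x ∀y ∀z ((xR²y ∧ xR²z) → ∃w (y = w ∧ zR²w)) — i.e. a generalized confluence (Geach) condition.
F1: satisfies the condition.
F2: fails — uR²s, uR²s but no w with s=w and sR²w.
F3: fails — uR²v, uR²w but no t with v=t and wR²t.
F4: fails — cR²a, cR²a but no w with a=w and aR²w.
Valid on: F1.

F1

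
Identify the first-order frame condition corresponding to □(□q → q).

Shift-reflexivity

Suppose □(□q→q) is valid. Take Rxy and set V(q)={w : Ryw}. Then at y, □q holds; since □(□q→q) at x, □q→q at y, so q at y, i.e. Ryy.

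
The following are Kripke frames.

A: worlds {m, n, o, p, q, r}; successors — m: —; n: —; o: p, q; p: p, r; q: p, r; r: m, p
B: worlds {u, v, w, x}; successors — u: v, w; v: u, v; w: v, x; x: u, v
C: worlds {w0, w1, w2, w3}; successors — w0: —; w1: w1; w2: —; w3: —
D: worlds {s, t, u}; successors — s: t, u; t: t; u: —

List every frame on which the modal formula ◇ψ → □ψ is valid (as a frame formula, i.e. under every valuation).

C

This is the axiom for partial functionality; its first-order frame correspondent is ∀x ∀y ∀z (Rxy ∧ Rxz → y = z).
A: fails — o sees both p and q.
B: fails — u sees both v and w.
C: holds.
D: fails — s sees both t and u.
Valid on: C.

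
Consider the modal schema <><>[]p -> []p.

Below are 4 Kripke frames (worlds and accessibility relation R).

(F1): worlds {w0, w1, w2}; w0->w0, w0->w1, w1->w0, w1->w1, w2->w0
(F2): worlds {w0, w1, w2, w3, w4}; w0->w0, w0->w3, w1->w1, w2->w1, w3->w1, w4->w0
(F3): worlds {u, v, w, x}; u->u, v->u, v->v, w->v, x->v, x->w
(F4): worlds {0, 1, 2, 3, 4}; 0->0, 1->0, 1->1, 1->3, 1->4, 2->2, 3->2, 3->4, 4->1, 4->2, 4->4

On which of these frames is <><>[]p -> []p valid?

This is the axiom for a generalized confluence (Geach) condition; its first-order frame correspondent is forall x forall y forall z ((x R^2 y & xRz) -> exists w (yRw & z = w)).
(F1): holds.
(F2): fails — w0R²w1, w0Rw0 but no w with w1Rw and w0=w.
(F3): fails — vR²u, vRv but no t with uRt and v=t.
(F4): fails — 1R²0, 1R1 but no w with 0Rw and 1=w.
Valid on: (F1).

(F1)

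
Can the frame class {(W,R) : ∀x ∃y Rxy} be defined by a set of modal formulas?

Yes, by □p → ◇p

This is a Sahlqvist condition; the D axiom □p → ◇p defines it.
Suppose □p→◇p is valid. At any x set V(p)=W. Then □p at x, so ◇p at x, so x has a successor.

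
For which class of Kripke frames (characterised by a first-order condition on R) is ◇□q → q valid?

This is a form of the B axiom.
It corresponds to symmetry: ∀x ∀y (Rxy → Ryx).

symmetry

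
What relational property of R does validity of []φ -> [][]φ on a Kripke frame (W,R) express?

Suppose □φ→□□φ is valid. Take Rxy, Ryz and set V(φ)={w : Rxw}. Then □φ at x, so □□φ at x, so □φ at y, so φ at z, i.e. Rxz.

transitivity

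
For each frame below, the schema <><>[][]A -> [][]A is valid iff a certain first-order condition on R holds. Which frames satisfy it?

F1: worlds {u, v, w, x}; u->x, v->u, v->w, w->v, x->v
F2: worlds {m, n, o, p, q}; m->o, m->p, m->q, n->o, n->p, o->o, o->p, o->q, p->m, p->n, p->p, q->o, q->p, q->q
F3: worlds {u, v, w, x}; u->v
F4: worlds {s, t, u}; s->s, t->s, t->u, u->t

The schema corresponds to a generalized confluence (Geach) condition: forall x forall y forall z ((x R^2 y & x R^2 z) -> exists w (y R^2 w & z = w)).
F1: fails — vR²x, vR²v but no t with xR²t and v=t.
F2: holds.
F3: holds.
F4: fails — tR²s, tR²t but no w with sR²w and t=w.
Valid on: F2, F3.

F2, F3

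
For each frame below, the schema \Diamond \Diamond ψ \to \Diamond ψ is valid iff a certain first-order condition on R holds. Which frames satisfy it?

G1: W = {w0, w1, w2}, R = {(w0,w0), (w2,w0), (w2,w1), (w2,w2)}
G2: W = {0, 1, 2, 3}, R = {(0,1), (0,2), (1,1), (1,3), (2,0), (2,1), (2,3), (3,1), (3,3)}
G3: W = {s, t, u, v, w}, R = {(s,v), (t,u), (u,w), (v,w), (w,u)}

Frame correspondent (Sahlqvist): \forall x \forall y \forall z (Rxy \wedge Ryz \to Rxz) — i.e. transitivity.
G1: condition met.
G2: fails — R02 and R23 but not R03.
G3: fails — Ruw and Rwu but not Ruu.

G1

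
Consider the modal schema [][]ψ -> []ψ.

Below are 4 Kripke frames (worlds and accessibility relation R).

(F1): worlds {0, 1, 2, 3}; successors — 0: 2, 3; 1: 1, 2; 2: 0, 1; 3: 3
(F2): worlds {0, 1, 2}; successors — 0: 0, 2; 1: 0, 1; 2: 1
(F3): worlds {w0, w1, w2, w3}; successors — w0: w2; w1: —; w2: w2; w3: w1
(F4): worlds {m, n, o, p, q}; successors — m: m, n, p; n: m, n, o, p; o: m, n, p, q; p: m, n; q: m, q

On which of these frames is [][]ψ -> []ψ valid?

(F2), (F4)

This is the axiom for density; its first-order frame correspondent is forall x forall y (Rxy -> exists z (Rxz & Rzy)).
(F1): fails — R02 but no z with R0z and Rz2.
(F2): satisfies the condition.
(F3): fails — Rw3w1 but no z with Rw3z and Rzw1.
(F4): satisfies the condition.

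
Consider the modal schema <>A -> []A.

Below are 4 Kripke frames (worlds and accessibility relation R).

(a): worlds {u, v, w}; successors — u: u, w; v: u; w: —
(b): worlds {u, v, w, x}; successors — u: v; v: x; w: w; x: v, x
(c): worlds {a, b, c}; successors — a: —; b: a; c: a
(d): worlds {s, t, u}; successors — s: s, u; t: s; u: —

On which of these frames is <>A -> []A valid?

Frame correspondent (Sahlqvist): forall x forall y forall z (Rxy & Rxz -> y = z) — i.e. partial functionality.
(a): fails — u sees both u and w.
(b): fails — x sees both v and x.
(c): holds.
(d): fails — s sees both s and u.

(c)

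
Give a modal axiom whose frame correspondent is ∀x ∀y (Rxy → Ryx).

s → □◇s

This is symmetry; the standard corresponding axiom is B: s → □◇s.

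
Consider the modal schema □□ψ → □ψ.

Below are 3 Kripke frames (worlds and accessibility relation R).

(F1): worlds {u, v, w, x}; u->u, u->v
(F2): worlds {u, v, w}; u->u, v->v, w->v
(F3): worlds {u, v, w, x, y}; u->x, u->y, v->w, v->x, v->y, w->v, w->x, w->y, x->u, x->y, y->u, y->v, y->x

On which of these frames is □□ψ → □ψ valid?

(F1), (F2)

Frame correspondent (Sahlqvist): ∀x ∀y (Rxy → ∃z (Rxz ∧ Rzy)) — i.e. density.
(F1): ✓.
(F2): ✓.
(F3): fails — Rvw but no z with Rvz and Rzw.
Valid on: (F1), (F2).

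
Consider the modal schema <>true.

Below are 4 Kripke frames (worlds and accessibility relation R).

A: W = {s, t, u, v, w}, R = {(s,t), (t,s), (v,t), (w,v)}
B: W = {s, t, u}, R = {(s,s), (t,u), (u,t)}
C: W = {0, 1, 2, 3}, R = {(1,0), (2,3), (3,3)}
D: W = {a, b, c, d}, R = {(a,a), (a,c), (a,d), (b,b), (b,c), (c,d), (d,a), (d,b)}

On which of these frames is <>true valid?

The schema corresponds to seriality: forall x exists y Rxy.
A: fails — world u has no successor.
B: condition met.
C: fails — world 0 has no successor.
D: condition met.
Valid on: B, D.

B, D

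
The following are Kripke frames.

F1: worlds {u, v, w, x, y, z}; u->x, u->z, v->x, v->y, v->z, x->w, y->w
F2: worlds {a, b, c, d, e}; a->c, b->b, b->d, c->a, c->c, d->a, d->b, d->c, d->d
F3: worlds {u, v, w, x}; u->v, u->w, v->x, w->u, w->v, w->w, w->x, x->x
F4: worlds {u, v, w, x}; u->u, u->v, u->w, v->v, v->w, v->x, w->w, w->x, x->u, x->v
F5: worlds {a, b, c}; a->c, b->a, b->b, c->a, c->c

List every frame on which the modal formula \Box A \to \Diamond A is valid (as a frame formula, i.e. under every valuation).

F3, F4, F5

Frame correspondent (Sahlqvist): \forall x \exists y Rxy — i.e. seriality.
F1: fails — world w has no successor.
F2: fails — world e has no successor.
F3: holds.
F4: holds.
F5: holds.
Valid on: F3, F4, F5.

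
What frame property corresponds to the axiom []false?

□⊥ is valid iff no world has any successor (otherwise □⊥ fails at any world with one).

emptiness of R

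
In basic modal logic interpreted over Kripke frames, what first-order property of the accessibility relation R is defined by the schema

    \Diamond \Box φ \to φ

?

This is a form of the B axiom.
It corresponds to symmetry: \forall x \forall y (Rxy \to Ryx).

Symmetry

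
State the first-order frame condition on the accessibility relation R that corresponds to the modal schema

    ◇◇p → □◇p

This is a Sahlqvist (Geach-type) schema ◇^2□^0p → □^1◇^1p.
Minimal-valuation argument: fix x; take any y with xR^2y and any z with xR^1z. Set V(p) to the set of worlds R-reachable from y in exactly 0 steps. Then □^0p holds at y, so the antecedent holds at x; validity forces ◇^1p at z, giving a w with zR^1w and yR^0w.
First-order correspondent: ∀x ∀y ∀z ((xR²y ∧ xRz) → ∃w (y = w ∧ zRw)).

∀x ∀y ∀z ((xR²y ∧ xRz) → ∃w (y = w ∧ zRw))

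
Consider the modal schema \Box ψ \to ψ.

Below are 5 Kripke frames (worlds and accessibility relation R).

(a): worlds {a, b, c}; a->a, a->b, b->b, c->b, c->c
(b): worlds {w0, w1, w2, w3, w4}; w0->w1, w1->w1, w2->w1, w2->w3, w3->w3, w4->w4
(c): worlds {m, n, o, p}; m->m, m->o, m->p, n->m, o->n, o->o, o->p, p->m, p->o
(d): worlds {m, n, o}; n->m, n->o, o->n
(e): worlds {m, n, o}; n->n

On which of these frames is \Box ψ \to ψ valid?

Frame correspondent (Sahlqvist): \forall x Rxx — i.e. reflexivity.
(a): condition met.
(b): fails — world w0 does not see itself.
(c): fails — world n does not see itself.
(d): fails — world m does not see itself.
(e): fails — world m does not see itself.

(a)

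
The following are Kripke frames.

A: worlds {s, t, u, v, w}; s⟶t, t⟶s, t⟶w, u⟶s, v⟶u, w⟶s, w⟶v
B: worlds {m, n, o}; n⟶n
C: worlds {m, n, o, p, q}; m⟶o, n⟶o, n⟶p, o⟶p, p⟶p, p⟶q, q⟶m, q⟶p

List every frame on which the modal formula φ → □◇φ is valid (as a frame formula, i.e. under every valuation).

The schema corresponds to symmetry: ∀x ∀y (Rxy → Ryx).
A: fails — Rus but not Rsu.
B: ✓.
C: fails — Rop but not Rpo.
Valid on: B.

B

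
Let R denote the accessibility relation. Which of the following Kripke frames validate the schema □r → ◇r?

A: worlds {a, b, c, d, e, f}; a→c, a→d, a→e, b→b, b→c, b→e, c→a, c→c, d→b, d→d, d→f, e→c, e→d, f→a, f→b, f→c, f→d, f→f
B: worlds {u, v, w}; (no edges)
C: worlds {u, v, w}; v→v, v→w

A

Frame correspondent (Sahlqvist): ∀x ∃y Rxy — i.e. seriality.
A: ✓.
B: fails — world u has no successor.
C: fails — world u has no successor.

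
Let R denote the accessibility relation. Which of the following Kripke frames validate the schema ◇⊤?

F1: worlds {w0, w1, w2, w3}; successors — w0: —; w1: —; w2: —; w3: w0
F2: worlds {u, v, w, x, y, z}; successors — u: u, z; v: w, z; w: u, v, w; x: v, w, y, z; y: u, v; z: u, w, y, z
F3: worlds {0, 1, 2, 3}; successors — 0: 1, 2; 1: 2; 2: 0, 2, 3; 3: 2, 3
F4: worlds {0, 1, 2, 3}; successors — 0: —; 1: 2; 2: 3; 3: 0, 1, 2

F2, F3

This is the axiom for seriality; its first-order frame correspondent is ∀x ∃y Rxy.
F1: fails — world w0 has no successor.
F2: satisfies the condition.
F3: satisfies the condition.
F4: fails — world 0 has no successor.
Valid on: F2, F3.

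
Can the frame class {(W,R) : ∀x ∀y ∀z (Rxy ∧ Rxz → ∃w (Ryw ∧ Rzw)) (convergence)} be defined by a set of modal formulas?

Yes — defined by ◇□p → □◇p

Yes: it is convergence, defined by the .2 schema ◇□p → □◇p.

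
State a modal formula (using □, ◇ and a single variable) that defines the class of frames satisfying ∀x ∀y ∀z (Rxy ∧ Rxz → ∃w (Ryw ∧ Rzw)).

The condition is convergence. The .2 schema ◇□r → □◇r defines it.
Suppose ◇□r→□◇r is valid. Take Rxy, Rxz and set V(r)={w : Ryw}. Then □r at y so ◇□r at x, so □◇r at x, so ◇r at z, giving w with Rzw and Ryw.

◇□r → □◇r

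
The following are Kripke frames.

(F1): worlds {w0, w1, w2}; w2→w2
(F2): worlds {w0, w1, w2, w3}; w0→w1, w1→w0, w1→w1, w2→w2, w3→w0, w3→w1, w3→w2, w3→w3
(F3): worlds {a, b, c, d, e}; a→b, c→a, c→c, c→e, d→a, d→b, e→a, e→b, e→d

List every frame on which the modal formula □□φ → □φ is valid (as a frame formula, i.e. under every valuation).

(F1), (F2)

The schema corresponds to density: ∀x ∀y (Rxy → ∃z (Rxz ∧ Rzy)).
(F1): condition met.
(F2): condition met.
(F3): fails — Rab but no z with Raz and Rzb.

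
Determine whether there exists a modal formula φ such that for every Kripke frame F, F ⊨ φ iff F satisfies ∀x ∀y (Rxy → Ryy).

Yes — defined by □(□q → q)

This is a Sahlqvist condition; the T□ axiom □(□q → q) defines it.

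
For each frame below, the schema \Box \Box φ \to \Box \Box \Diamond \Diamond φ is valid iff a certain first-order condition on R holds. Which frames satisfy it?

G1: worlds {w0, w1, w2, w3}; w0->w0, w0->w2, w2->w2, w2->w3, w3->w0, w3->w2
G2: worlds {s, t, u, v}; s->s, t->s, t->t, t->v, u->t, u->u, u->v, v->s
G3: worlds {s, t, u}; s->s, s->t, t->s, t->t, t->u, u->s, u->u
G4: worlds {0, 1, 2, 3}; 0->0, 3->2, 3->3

G1, G2, G3

The schema corresponds to a generalized confluence (Geach) condition: \forall x \forall z (x R^2 z \to \exists w (x R^2 w \wedge z R^2 w)).
G1: ✓.
G2: ✓.
G3: ✓.
G4: fails — 3R²2 but no w with 3R²w and 2R²w.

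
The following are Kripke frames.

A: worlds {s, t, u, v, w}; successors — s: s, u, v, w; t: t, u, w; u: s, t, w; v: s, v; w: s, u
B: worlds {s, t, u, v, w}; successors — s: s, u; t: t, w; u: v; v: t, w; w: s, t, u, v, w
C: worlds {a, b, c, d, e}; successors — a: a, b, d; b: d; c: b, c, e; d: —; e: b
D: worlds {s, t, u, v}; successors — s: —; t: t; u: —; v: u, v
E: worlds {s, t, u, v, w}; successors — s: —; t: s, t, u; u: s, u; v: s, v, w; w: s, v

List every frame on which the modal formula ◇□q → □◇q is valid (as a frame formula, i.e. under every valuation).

A

The schema corresponds to convergence: ∀x ∀y ∀z (Rxy ∧ Rxz → ∃w (Ryw ∧ Rzw)).
A: satisfies the condition.
B: fails — Rsu and Rss but u and s have no common successor.
C: fails — Rab and Rad but b and d have no common successor.
D: fails — Rvu and Rvu but u and u have no common successor.
E: fails — Rts and Rts but s and s have no common successor.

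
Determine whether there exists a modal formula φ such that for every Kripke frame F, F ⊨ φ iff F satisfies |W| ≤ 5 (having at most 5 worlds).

No — not modally definable

Modal frame validity is preserved under disjoint unions.
Any modal formula valid on each of 6 disjoint one-world frames is valid on their disjoint union (validity is preserved under disjoint unions). Each one-world frame has |W|=1≤5, but the union has |W|=6.
So no modal formula (or set of formulas) defines exactly the |W|≤5 frames.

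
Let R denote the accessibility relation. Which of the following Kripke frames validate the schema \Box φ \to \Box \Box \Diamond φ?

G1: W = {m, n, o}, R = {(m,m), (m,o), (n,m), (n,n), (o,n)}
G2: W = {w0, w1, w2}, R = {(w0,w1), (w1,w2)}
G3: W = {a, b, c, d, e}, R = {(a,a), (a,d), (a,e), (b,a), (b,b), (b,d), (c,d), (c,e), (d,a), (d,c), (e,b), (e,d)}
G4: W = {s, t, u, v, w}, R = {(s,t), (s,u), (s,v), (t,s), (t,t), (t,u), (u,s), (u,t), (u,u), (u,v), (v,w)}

Frame correspondent (Sahlqvist): \forall x \forall z (x R^2 z \to \exists w (xRw \wedge zRw)) — i.e. a generalized confluence (Geach) condition.
G1: fails — mR²o but no w with mRw and oRw.
G2: fails — w0R²w2 but no w with w0Rw and w2Rw.
G3: fails — cR²d but no w with cRw and dRw.
G4: fails — sR²v but no w* with sRw* and vRw*.
Valid on no frame.

none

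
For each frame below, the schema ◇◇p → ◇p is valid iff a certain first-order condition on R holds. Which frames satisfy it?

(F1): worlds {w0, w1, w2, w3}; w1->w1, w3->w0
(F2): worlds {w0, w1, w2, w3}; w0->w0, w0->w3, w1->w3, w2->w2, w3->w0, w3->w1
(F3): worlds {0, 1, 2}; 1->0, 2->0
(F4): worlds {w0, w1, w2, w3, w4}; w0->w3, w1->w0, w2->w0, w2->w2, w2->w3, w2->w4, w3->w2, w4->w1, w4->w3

(F1), (F3)

This is the axiom for transitivity; its first-order frame correspondent is ∀x ∀y ∀z (Rxy ∧ Ryz → Rxz).
(F1): holds.
(F2): fails — Rw3w1 and Rw1w3 but not Rw3w3.
(F3): holds.
(F4): fails — Rw1w0 and Rw0w3 but not Rw1w3.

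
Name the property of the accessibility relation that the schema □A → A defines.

Suppose □A→A is valid. At any x set V(A)={w : Rxw}. Then □A holds at x, so A holds at x, i.e. Rxx.

reflexivity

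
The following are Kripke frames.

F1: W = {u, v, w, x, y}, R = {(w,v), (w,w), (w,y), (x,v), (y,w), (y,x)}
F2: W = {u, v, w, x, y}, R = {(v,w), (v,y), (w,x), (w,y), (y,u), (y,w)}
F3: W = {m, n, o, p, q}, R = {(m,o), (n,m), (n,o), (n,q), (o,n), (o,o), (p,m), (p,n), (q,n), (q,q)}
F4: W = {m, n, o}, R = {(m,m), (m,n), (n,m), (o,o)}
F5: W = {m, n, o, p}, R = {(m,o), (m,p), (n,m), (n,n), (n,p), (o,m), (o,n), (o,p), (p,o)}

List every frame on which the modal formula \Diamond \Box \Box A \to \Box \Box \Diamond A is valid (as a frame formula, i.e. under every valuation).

F3, F4

Frame correspondent (Sahlqvist): \forall x \forall y \forall z ((xRy \wedge x R^2 z) \to \exists w (y R^2 w \wedge zRw)) — i.e. a generalized confluence (Geach) condition.
F1: fails — wRv, wR²v but no t with vR²t and vRt.
F2: fails — vRw, vR²u but no t with wR²t and uRt.
F3: ✓.
F4: ✓.
F5: fails — mRp, mR²p but no w with pR²w and pRw.
Valid on: F3, F4.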